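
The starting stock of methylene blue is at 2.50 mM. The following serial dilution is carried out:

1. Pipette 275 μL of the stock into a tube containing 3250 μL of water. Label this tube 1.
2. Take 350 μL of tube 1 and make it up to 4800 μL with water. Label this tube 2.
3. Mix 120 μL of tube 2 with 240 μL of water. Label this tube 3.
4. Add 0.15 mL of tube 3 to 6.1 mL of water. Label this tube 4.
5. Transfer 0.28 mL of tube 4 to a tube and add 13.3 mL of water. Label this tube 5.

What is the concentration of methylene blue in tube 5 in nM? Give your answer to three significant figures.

Step 1: 275 μL + 3250 μL = 3525 μL total → factor 3525/275 = 12.818
Step 2: 350 μL brought to 4800 μL → factor 4800/350 = 13.714
Step 3: 120 μL + 240 μL = 360 μL total → factor 360/120 = 3
Step 4: 0.15 mL + 6.1 mL = 6.25 mL total → factor 6.25/0.15 = 41.667
Step 5: 0.28 mL + 13.3 mL = 13.58 mL total → factor 13.58/0.28 = 48.5
Overall dilution factor = 12.818 × 13.714 × 3 × 41.667 × 48.5 = 1.0657 × 10^6
Final = 2.50 mM / 1.0657 × 10^6 = 2.346 × 10^-6 mM = 2.35 nM

2.35 nM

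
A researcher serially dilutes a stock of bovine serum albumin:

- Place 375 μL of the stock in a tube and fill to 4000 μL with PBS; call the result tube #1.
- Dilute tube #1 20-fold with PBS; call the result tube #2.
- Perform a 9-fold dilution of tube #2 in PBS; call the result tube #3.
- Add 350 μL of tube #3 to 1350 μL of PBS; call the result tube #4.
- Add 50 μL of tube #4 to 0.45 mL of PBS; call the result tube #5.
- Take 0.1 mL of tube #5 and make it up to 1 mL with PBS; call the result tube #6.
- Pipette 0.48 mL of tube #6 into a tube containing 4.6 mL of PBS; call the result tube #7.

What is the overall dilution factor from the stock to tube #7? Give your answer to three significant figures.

Step 1: 375 μL brought to 4000 μL → factor 4000/375 = 10.667
Step 2: 20-fold → factor 20
Step 3: 9-fold → factor 9
Step 4: 350 μL + 1350 μL = 1700 μL total → factor 1700/350 = 4.8571
Step 5: 50 μL + 0.45 mL = 500 μL total → factor 500/50 = 10
Step 6: 0.1 mL brought to 1 mL → factor 1/0.1 = 10
Step 7: 0.48 mL + 4.6 mL = 5.08 mL total → factor 5.08/0.48 = 10.583
Overall dilution factor = 10.667 × 20 × 9 × 4.8571 × 10 × 10 × 10.583 = 9.8697 × 10^6

9.87 × 10^6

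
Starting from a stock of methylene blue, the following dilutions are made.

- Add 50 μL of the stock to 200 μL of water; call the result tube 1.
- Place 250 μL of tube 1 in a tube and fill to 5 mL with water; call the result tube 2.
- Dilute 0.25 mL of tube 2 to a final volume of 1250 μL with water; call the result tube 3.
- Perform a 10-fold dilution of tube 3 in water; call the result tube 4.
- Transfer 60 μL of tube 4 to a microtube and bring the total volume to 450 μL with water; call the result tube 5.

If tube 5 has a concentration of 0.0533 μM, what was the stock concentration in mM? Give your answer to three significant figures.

Step 1: 50 μL + 200 μL = 250 μL total → factor 250/50 = 5
Step 2: 250 μL brought to 5 mL → factor 5000/250 = 20
Step 3: 0.25 mL brought to 1250 μL → factor 1.25/0.25 = 5
Step 4: 10-fold → factor 10
Step 5: 60 μL brought to 450 μL → factor 450/60 = 7.5
Overall dilution factor = 5 × 20 × 5 × 10 × 7.5 = 37500
Stock = 0.0533 μM × 37500 = 1999 μM = 2.00 mM

2.00 mM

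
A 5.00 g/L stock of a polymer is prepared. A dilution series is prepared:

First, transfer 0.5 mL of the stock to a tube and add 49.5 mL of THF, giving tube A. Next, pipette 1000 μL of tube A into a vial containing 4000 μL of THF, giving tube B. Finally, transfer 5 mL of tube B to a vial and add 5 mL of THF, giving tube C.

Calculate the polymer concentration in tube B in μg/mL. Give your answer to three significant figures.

10.0 μg/mL

Step 1: 0.5 mL + 49.5 mL = 50 mL total → factor 50/0.5 = 100
Step 2: 1000 μL + 4000 μL = 5000 μL total → factor 5000/1000 = 5
Dilution factor through tube B = 100 × 5 = 500
[tube B] = 5.00 g/L / 500 = 0.01000 g/L = 10.0 μg/mL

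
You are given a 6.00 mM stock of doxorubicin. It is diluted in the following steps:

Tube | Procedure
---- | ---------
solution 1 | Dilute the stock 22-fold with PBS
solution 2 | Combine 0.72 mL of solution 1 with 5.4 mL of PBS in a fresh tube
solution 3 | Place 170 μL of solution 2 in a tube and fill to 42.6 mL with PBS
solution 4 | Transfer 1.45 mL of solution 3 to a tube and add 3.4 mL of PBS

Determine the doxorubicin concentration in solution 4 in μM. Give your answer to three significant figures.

Step 1: 22-fold → factor 22
Step 2: 0.72 mL + 5.4 mL = 6.12 mL total → factor 6.12/0.72 = 8.5
Step 3: 170 μL brought to 42.6 mL → factor 42600/170 = 250.59
Step 4: 1.45 mL + 3.4 mL = 4.85 mL total → factor 4.85/1.45 = 3.3448
Overall dilution factor = 22 × 8.5 × 250.59 × 3.3448 = 1.5674 × 10^5
Final = 6.00 mM / 1.5674 × 10^5 = 3.828 × 10^-5 mM = 0.0383 μM

0.0383 μM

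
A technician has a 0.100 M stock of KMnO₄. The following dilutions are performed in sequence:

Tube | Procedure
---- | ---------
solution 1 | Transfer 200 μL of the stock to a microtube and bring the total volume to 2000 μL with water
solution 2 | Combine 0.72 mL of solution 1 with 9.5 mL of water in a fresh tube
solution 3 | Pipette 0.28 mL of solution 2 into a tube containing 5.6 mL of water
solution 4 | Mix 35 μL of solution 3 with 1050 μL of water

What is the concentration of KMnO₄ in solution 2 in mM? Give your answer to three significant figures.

Step 1: 200 μL brought to 2000 μL → factor 2000/200 = 10
Step 2: 0.72 mL + 9.5 mL = 10.22 mL total → factor 10.22/0.72 = 14.194
Dilution factor through solution 2 = 10 × 14.194 = 141.94
[solution 2] = 0.100 M / 141.94 = 0.0007045 M = 0.705 mM

0.705 mM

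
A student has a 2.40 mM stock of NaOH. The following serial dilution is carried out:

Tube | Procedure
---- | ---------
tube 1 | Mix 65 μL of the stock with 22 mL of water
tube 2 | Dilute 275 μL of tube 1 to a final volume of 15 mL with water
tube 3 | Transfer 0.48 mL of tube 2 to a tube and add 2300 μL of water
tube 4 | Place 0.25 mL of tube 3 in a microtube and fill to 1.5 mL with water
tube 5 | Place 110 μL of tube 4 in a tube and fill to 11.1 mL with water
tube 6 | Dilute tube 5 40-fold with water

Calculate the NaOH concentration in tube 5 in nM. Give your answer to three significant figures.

0.0370 nM

Step 1: 65 μL + 22 mL = 22065 μL total → factor 22065/65 = 339.46
Step 2: 275 μL brought to 15 mL → factor 15000/275 = 54.545
Step 3: 0.48 mL + 2300 μL = 2.78 mL total → factor 2.78/0.48 = 5.7917
Step 4: 0.25 mL brought to 1.5 mL → factor 1.5/0.25 = 6
Step 5: 110 μL brought to 11.1 mL → factor 11100/110 = 100.91
Dilution factor through tube 5 = 339.46 × 54.545 × 5.7917 × 6 × 100.91 = 6.4928 × 10^7
[tube 5] = 2.40 mM / 6.4928 × 10^7 = 3.696 × 10^-8 mM = 0.0370 nM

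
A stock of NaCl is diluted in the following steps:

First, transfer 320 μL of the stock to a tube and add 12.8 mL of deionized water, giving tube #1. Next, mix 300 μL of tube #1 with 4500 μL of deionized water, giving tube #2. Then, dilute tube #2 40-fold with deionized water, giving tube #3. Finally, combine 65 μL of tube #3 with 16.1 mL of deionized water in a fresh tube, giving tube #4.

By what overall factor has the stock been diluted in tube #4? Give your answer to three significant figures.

6.53 × 10^6

Step 1: 320 μL + 12.8 mL = 13120 μL total → factor 13120/320 = 41
Step 2: 300 μL + 4500 μL = 4800 μL total → factor 4800/300 = 16
Step 3: 40-fold → factor 40
Step 4: 65 μL + 16.1 mL = 16165 μL total → factor 16165/65 = 248.69
Overall dilution factor = 41 × 16 × 40 × 248.69 = 6.5257 × 10^6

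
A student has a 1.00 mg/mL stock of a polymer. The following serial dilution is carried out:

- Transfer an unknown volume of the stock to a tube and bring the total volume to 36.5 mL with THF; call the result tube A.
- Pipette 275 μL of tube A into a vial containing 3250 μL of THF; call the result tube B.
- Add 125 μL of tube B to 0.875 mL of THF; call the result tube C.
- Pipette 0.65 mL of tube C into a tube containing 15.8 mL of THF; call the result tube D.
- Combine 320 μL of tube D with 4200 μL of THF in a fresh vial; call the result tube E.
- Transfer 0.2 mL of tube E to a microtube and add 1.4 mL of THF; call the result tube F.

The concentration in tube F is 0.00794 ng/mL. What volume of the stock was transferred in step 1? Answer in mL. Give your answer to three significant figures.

0.0850 mL

Step 1: v brought to 36.5 mL → factor = 36.5 mL/v
Step 2: 275 μL + 3250 μL = 3525 μL total → factor 3525/275 = 12.818
Step 3: 125 μL + 0.875 mL = 1000 μL total → factor 1000/125 = 8
Step 4: 0.65 mL + 15.8 mL = 16.45 mL total → factor 16.45/0.65 = 25.308
Step 5: 320 μL + 4200 μL = 4520 μL total → factor 4520/320 = 14.125
Step 6: 0.2 mL + 1.4 mL = 1.6 mL total → factor 1.6/0.2 = 8
Product of known-step factors = 2.9326 × 10^5
Overall factor = 1.00 mg/mL / (0.00794 ng/mL) = 1.2594 × 10^8
Step-1 factor = 1.2594 × 10^8 / 2.9326 × 10^5 = 429.47
v = 36.5 mL / 429.47 = 0.0850 mL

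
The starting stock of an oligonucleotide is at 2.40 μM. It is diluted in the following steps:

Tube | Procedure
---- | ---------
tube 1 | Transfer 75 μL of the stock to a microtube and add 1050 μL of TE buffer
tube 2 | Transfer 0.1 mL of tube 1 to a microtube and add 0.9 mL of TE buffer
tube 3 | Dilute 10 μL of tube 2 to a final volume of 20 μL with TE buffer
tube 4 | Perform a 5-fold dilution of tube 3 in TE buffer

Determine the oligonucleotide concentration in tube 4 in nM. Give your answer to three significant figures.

1.60 nM

Step 1: 75 μL + 1050 μL = 1125 μL total → factor 1125/75 = 15
Step 2: 0.1 mL + 0.9 mL = 1 mL total → factor 1/0.1 = 10
Step 3: 10 μL brought to 20 μL → factor 20/10 = 2
Step 4: 5-fold → factor 5
Overall dilution factor = 15 × 10 × 2 × 5 = 1500
Final = 2.40 μM / 1500 = 0.001600 μM = 1.60 nM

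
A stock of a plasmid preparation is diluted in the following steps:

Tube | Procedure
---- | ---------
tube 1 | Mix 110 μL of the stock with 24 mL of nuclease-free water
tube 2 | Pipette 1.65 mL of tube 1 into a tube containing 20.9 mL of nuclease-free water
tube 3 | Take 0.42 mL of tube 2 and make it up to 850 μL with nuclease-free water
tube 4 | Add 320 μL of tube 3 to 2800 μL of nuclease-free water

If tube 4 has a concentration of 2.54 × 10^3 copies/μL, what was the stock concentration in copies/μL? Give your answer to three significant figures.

1.50 × 10^8 copies/μL

Step 1: 110 μL + 24 mL = 24110 μL total → factor 24110/110 = 219.18
Step 2: 1.65 mL + 20.9 mL = 22.55 mL total → factor 22.55/1.65 = 13.667
Step 3: 0.42 mL brought to 850 μL → factor 0.85/0.42 = 2.0238
Step 4: 320 μL + 2800 μL = 3120 μL total → factor 3120/320 = 9.75
Overall dilution factor = 219.18 × 13.667 × 2.0238 × 9.75 = 59107
Stock = 2.54 × 10^3 copies/μL × 59107 = 1.50 × 10^8 copies/μL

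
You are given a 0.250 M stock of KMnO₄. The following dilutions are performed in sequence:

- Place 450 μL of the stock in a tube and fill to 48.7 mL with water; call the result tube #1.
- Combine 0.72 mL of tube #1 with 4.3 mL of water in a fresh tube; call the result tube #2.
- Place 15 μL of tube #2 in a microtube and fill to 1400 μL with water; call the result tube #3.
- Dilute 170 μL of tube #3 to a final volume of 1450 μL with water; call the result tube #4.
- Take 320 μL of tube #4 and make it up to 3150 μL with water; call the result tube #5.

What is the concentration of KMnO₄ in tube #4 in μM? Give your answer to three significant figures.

0.416 μM

Step 1: 450 μL brought to 48.7 mL → factor 48700/450 = 108.22
Step 2: 0.72 mL + 4.3 mL = 5.02 mL total → factor 5.02/0.72 = 6.9722
Step 3: 15 μL brought to 1400 μL → factor 1400/15 = 93.333
Step 4: 170 μL brought to 1450 μL → factor 1450/170 = 8.5294
Dilution factor through tube #4 = 108.22 × 6.9722 × 93.333 × 8.5294 = 6.0068 × 10^5
[tube #4] = 0.250 M / 6.0068 × 10^5 = 4.162 × 10^-7 M = 0.416 μM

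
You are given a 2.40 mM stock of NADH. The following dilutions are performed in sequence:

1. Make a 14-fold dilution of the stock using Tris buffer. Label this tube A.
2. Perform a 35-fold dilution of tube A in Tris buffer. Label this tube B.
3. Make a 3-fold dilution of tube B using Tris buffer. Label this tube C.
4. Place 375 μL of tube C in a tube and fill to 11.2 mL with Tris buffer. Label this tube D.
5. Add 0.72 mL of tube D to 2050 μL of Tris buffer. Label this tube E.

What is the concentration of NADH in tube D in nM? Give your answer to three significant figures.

Step 1: 14-fold → factor 14
Step 2: 35-fold → factor 35
Step 3: 3-fold → factor 3
Step 4: 375 μL brought to 11.2 mL → factor 11200/375 = 29.867
Dilution factor through tube D = 14 × 35 × 3 × 29.867 = 43904
[tube D] = 2.40 mM / 43904 = 5.466 × 10^-5 mM = 54.7 nM

54.7 nM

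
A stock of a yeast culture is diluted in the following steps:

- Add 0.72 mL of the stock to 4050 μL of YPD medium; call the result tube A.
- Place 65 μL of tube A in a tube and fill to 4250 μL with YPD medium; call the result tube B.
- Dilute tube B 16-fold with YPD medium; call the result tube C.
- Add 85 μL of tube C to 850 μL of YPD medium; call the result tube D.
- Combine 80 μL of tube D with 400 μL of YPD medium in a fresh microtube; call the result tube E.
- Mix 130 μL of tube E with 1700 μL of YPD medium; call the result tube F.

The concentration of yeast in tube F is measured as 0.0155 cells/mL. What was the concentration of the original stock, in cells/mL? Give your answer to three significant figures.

9.98 × 10^4 cells/mL

Step 1: 0.72 mL + 4050 μL = 4.77 mL total → factor 4.77/0.72 = 6.625
Step 2: 65 μL brought to 4250 μL → factor 4250/65 = 65.385
Step 3: 16-fold → factor 16
Step 4: 85 μL + 850 μL = 935 μL total → factor 935/85 = 11
Step 5: 80 μL + 400 μL = 480 μL total → factor 480/80 = 6
Step 6: 130 μL + 1700 μL = 1830 μL total → factor 1830/130 = 14.077
Overall dilution factor = 6.625 × 65.385 × 16 × 11 × 6 × 14.077 = 6.4392 × 10^6
Stock = 0.0155 cells/mL × 6.4392 × 10^6 = 9.98 × 10^4 cells/mL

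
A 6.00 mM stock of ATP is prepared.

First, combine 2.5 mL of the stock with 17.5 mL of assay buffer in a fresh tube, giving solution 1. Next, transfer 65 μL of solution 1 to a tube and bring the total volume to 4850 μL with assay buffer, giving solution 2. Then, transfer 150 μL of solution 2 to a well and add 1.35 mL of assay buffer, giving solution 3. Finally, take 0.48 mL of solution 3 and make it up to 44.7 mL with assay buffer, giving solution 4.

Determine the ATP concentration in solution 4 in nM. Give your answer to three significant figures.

10.8 nM

Step 1: 2.5 mL + 17.5 mL = 20 mL total → factor 20/2.5 = 8
Step 2: 65 μL brought to 4850 μL → factor 4850/65 = 74.615
Step 3: 150 μL + 1.35 mL = 1500 μL total → factor 1500/150 = 10
Step 4: 0.48 mL brought to 44.7 mL → factor 44.7/0.48 = 93.125
Overall dilution factor = 8 × 74.615 × 10 × 93.125 = 5.5588 × 10^5
Final = 6.00 mM / 5.5588 × 10^5 = 1.079 × 10^-5 mM = 10.8 nM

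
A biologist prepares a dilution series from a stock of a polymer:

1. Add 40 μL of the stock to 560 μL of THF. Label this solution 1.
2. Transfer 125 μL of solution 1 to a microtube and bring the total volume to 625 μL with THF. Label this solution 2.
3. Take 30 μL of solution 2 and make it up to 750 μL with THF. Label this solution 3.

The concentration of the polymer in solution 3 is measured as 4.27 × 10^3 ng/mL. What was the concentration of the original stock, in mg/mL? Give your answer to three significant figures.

Step 1: 40 μL + 560 μL = 600 μL total → factor 600/40 = 15
Step 2: 125 μL brought to 625 μL → factor 625/125 = 5
Step 3: 30 μL brought to 750 μL → factor 750/30 = 25
Overall dilution factor = 15 × 5 × 25 = 1875
Stock = 4.27 × 10^3 ng/mL × 1875 = 8.006 × 10^6 ng/mL = 8.01 mg/mL

8.01 mg/mL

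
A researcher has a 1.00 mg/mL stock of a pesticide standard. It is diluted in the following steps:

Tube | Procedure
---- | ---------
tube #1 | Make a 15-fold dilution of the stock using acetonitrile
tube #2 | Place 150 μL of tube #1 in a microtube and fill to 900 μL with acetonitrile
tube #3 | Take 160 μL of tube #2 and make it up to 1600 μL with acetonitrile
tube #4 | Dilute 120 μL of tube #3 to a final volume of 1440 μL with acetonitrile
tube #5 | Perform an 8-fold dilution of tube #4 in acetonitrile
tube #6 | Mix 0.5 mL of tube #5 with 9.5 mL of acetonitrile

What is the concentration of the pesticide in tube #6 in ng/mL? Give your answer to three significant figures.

0.579 ng/mL

Step 1: 15-fold → factor 15
Step 2: 150 μL brought to 900 μL → factor 900/150 = 6
Step 3: 160 μL brought to 1600 μL → factor 1600/160 = 10
Step 4: 120 μL brought to 1440 μL → factor 1440/120 = 12
Step 5: 8-fold → factor 8
Step 6: 0.5 mL + 9.5 mL = 10 mL total → factor 10/0.5 = 20
Overall dilution factor = 15 × 6 × 10 × 12 × 8 × 20 = 1.728 × 10^6
Final = 1.00 mg/mL / 1.728 × 10^6 = 5.787 × 10^-7 mg/mL = 0.579 ng/mL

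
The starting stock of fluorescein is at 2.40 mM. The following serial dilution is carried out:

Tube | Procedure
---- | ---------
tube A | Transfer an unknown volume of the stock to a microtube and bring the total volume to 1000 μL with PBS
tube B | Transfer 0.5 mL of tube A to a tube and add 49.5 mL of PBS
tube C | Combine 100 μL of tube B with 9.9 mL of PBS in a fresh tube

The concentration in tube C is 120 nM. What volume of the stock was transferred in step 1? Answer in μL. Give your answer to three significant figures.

500 μL

Step 1: v brought to 1000 μL → factor = 1000 μL/v
Step 2: 0.5 mL + 49.5 mL = 50 mL total → factor 50/0.5 = 100
Step 3: 100 μL + 9.9 mL = 10000 μL total → factor 10000/100 = 100
Product of known-step factors = 10000
Overall factor = 2.40 mM / (120 nM) = 20000
Step-1 factor = 20000 / 10000 = 2
v = 1000 μL / 2 = 500 μL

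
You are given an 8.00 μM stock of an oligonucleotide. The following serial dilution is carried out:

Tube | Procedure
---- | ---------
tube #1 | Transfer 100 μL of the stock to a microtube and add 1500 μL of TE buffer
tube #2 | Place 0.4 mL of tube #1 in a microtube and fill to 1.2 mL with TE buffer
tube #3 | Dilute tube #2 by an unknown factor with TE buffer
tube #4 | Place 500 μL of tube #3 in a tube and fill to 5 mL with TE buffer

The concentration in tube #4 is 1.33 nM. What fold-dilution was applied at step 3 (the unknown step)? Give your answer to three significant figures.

12.5-fold

Step 1: 100 μL + 1500 μL = 1600 μL total → factor 1600/100 = 16
Step 2: 0.4 mL brought to 1.2 mL → factor 1.2/0.4 = 3
Step 3: unknown factor x
Step 4: 500 μL brought to 5 mL → factor 5000/500 = 10
Product of known-step factors = 480
Overall factor = 8.00 μM / (1.33 nM) = 6015
x = 6015 / 480 = 12.5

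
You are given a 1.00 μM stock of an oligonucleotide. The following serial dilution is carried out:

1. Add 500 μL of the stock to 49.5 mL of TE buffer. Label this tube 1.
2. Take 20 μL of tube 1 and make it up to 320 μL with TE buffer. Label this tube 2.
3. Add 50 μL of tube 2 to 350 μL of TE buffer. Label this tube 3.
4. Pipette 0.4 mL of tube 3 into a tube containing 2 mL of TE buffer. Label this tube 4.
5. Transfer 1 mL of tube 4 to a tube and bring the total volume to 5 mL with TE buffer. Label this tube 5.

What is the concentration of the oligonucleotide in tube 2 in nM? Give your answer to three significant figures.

0.625 nM

Step 1: 500 μL + 49.5 mL = 50000 μL total → factor 50000/500 = 100
Step 2: 20 μL brought to 320 μL → factor 320/20 = 16
Dilution factor through tube 2 = 100 × 16 = 1600
[tube 2] = 1.00 μM / 1600 = 0.0006250 μM = 0.625 nM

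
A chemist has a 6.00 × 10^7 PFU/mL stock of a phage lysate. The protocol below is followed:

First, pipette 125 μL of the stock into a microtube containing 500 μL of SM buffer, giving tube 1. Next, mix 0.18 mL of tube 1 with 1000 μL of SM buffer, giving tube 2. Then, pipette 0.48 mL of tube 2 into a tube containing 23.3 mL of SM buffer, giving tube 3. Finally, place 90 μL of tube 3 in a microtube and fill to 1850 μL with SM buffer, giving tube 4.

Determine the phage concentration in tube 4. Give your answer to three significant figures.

1.80 × 10^3 PFU/mL

Step 1: 125 μL + 500 μL = 625 μL total → factor 625/125 = 5
Step 2: 0.18 mL + 1000 μL = 1.18 mL total → factor 1.18/0.18 = 6.5556
Step 3: 0.48 mL + 23.3 mL = 23.78 mL total → factor 23.78/0.48 = 49.542
Step 4: 90 μL brought to 1850 μL → factor 1850/90 = 20.556
Overall dilution factor = 5 × 6.5556 × 49.542 × 20.556 = 33379
Final = 6.00 × 10^7 PFU/mL / 33379 = 1.80 × 10^3 PFU/mL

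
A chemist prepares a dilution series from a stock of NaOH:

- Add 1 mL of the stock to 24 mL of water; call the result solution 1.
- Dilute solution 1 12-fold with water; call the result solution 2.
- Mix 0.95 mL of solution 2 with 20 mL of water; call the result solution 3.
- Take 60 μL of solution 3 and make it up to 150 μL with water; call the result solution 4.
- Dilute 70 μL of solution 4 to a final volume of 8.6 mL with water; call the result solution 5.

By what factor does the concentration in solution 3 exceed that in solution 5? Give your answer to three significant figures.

Step 1: 1 mL + 24 mL = 25 mL total → factor 25/1 = 25
Step 2: 12-fold → factor 12
Step 3: 0.95 mL + 20 mL = 20.95 mL total → factor 20.95/0.95 = 22.053
Step 4: 60 μL brought to 150 μL → factor 150/60 = 2.5
Step 5: 70 μL brought to 8.6 mL → factor 8600/70 = 122.86
Dilution factor to solution 3 = 6615.8; to solution 5 = 2.032 × 10^6
[solution 3]/[solution 5] = (factor to solution 5)/(factor to solution 3) = 2.032 × 10^6/6615.8 = 307

307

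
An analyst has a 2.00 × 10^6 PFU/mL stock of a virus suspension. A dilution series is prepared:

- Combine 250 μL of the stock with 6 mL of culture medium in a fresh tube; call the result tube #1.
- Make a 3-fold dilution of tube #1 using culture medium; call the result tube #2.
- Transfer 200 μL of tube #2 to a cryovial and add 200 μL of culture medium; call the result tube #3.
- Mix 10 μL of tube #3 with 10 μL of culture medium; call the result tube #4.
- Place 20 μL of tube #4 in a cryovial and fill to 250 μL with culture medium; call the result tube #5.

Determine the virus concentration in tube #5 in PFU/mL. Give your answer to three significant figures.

Step 1: 250 μL + 6 mL = 6250 μL total → factor 6250/250 = 25
Step 2: 3-fold → factor 3
Step 3: 200 μL + 200 μL = 400 μL total → factor 400/200 = 2
Step 4: 10 μL + 10 μL = 20 μL total → factor 20/10 = 2
Step 5: 20 μL brought to 250 μL → factor 250/20 = 12.5
Overall dilution factor = 25 × 3 × 2 × 2 × 12.5 = 3750
Final = 2.00 × 10^6 PFU/mL / 3750 = 533 PFU/mL

533 PFU/mL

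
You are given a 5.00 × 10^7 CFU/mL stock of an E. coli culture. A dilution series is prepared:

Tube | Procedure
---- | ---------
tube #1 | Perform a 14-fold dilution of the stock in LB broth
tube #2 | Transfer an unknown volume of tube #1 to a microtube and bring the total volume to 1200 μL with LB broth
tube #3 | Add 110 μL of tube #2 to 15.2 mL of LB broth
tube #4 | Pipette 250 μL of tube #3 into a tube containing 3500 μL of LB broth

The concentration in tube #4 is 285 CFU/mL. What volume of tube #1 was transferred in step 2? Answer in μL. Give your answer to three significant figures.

200 μL

Step 1: 14-fold → factor 14
Step 2: v brought to 1200 μL → factor = 1200 μL/v
Step 3: 110 μL + 15.2 mL = 15310 μL total → factor 15310/110 = 139.18
Step 4: 250 μL + 3500 μL = 3750 μL total → factor 3750/250 = 15
Product of known-step factors = 29228
Overall factor = 5.00 × 10^7 CFU/mL / (285 CFU/mL) = 1.7544 × 10^5
Step-2 factor = 1.7544 × 10^5 / 29228 = 6.0024
v = 1200 μL / 6.0024 = 200 μL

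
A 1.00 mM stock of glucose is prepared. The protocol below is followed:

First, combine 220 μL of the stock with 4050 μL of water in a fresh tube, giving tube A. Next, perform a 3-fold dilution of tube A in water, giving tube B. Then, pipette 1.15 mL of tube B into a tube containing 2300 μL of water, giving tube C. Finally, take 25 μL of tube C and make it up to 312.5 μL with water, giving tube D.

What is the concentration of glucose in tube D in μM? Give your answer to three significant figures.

Step 1: 220 μL + 4050 μL = 4270 μL total → factor 4270/220 = 19.409
Step 2: 3-fold → factor 3
Step 3: 1.15 mL + 2300 μL = 3.45 mL total → factor 3.45/1.15 = 3
Step 4: 25 μL brought to 312.5 μL → factor 312.5/25 = 12.5
Overall dilution factor = 19.409 × 3 × 3 × 12.5 = 2183.5
Final = 1.00 mM / 2183.5 = 0.0004580 mM = 0.458 μM

0.458 μM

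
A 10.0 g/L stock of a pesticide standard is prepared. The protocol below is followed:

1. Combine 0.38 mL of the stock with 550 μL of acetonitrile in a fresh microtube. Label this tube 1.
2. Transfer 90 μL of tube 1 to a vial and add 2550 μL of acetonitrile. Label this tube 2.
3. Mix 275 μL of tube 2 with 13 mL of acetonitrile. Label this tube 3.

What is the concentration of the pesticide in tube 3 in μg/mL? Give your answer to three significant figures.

2.89 μg/mL

Step 1: 0.38 mL + 550 μL = 0.93 mL total → factor 0.93/0.38 = 2.4474
Step 2: 90 μL + 2550 μL = 2640 μL total → factor 2640/90 = 29.333
Step 3: 275 μL + 13 mL = 13275 μL total → factor 13275/275 = 48.273
Dilution factor through tube 3 = 2.4474 × 29.333 × 48.273 = 3465.5
[tube 3] = 10.0 g/L / 3465.5 = 0.002886 g/L = 2.89 μg/mL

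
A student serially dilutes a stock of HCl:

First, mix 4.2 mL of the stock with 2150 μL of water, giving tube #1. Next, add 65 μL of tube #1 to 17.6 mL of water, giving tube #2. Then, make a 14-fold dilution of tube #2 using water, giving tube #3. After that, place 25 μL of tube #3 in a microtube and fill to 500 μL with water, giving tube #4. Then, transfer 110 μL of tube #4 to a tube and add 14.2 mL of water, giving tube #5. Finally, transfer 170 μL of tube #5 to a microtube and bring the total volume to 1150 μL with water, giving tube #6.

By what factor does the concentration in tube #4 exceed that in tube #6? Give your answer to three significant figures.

880

Step 1: 4.2 mL + 2150 μL = 6.35 mL total → factor 6.35/4.2 = 1.5119
Step 2: 65 μL + 17.6 mL = 17665 μL total → factor 17665/65 = 271.77
Step 3: 14-fold → factor 14
Step 4: 25 μL brought to 500 μL → factor 500/25 = 20
Step 5: 110 μL + 14.2 mL = 14310 μL total → factor 14310/110 = 130.09
Step 6: 170 μL brought to 1150 μL → factor 1150/170 = 6.7647
Dilution factor to tube #4 = 1.1505 × 10^5; to tube #6 = 1.0125 × 10^8
[tube #4]/[tube #6] = (factor to tube #6)/(factor to tube #4) = 1.0125 × 10^8/1.1505 × 10^5 = 880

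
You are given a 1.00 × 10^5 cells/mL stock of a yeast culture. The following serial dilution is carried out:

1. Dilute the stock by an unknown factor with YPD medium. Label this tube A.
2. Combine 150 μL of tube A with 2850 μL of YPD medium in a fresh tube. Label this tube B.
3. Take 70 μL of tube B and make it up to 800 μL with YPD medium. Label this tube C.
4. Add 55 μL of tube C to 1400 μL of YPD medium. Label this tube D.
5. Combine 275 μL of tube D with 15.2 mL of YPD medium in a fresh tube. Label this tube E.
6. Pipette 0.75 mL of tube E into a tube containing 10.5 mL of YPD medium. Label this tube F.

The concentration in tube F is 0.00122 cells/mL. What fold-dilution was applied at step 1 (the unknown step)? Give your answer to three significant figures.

16.1-fold

Step 1: unknown factor x
Step 2: 150 μL + 2850 μL = 3000 μL total → factor 3000/150 = 20
Step 3: 70 μL brought to 800 μL → factor 800/70 = 11.429
Step 4: 55 μL + 1400 μL = 1455 μL total → factor 1455/55 = 26.455
Step 5: 275 μL + 15.2 mL = 15475 μL total → factor 15475/275 = 56.273
Step 6: 0.75 mL + 10.5 mL = 11.25 mL total → factor 11.25/0.75 = 15
Product of known-step factors = 5.104 × 10^6
Overall factor = 1.00 × 10^5 cells/mL / (0.00122 cells/mL) = 8.1967 × 10^7
x = 8.1967 × 10^7 / 5.104 × 10^6 = 16.1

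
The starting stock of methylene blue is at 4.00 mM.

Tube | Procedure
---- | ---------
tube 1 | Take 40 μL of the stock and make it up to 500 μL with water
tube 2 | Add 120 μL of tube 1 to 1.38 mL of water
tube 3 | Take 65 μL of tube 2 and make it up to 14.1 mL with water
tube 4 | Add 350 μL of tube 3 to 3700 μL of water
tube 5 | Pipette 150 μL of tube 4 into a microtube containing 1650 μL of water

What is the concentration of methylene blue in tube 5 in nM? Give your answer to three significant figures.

Step 1: 40 μL brought to 500 μL → factor 500/40 = 12.5
Step 2: 120 μL + 1.38 mL = 1500 μL total → factor 1500/120 = 12.5
Step 3: 65 μL brought to 14.1 mL → factor 14100/65 = 216.92
Step 4: 350 μL + 3700 μL = 4050 μL total → factor 4050/350 = 11.571
Step 5: 150 μL + 1650 μL = 1800 μL total → factor 1800/150 = 12
Overall dilution factor = 12.5 × 12.5 × 216.92 × 11.571 × 12 = 4.7065 × 10^6
Final = 4.00 mM / 4.7065 × 10^6 = 8.499 × 10^-7 mM = 0.850 nM

0.850 nM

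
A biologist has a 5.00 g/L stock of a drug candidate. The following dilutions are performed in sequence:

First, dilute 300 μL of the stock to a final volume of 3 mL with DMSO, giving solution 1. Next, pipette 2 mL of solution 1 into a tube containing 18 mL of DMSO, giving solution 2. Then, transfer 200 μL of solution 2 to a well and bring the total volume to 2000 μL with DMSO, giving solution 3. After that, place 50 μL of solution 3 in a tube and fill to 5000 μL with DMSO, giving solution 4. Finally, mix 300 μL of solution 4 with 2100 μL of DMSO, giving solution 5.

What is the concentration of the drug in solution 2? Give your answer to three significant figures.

Step 1: 300 μL brought to 3 mL → factor 3000/300 = 10
Step 2: 2 mL + 18 mL = 20 mL total → factor 20/2 = 10
Dilution factor through solution 2 = 10 × 10 = 100
[solution 2] = 5.00 g/L / 100 = 0.0500 g/L

0.0500 g/L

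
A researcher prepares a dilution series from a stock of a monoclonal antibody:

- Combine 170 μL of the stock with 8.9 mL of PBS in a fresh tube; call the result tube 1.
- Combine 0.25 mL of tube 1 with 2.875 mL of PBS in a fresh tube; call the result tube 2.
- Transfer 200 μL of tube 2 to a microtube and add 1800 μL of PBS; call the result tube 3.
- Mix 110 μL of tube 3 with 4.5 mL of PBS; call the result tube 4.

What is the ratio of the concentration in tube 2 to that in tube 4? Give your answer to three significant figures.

419

Step 1: 170 μL + 8.9 mL = 9070 μL total → factor 9070/170 = 53.353
Step 2: 0.25 mL + 2.875 mL = 3.125 mL total → factor 3.125/0.25 = 12.5
Step 3: 200 μL + 1800 μL = 2000 μL total → factor 2000/200 = 10
Step 4: 110 μL + 4.5 mL = 4610 μL total → factor 4610/110 = 41.909
Dilution factor to tube 2 = 666.91; to tube 4 = 2.795 × 10^5
[tube 2]/[tube 4] = (factor to tube 4)/(factor to tube 2) = 2.795 × 10^5/666.91 = 419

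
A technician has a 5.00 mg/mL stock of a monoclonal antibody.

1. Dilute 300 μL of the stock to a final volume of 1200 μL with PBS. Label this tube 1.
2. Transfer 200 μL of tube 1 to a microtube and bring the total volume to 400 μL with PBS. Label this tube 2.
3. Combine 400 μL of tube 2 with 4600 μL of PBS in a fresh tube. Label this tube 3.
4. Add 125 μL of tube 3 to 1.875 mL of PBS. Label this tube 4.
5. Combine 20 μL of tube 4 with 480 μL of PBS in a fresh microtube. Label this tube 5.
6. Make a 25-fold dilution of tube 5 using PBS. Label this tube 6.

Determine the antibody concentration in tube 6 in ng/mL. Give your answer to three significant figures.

Step 1: 300 μL brought to 1200 μL → factor 1200/300 = 4
Step 2: 200 μL brought to 400 μL → factor 400/200 = 2
Step 3: 400 μL + 4600 μL = 5000 μL total → factor 5000/400 = 12.5
Step 4: 125 μL + 1.875 mL = 2000 μL total → factor 2000/125 = 16
Step 5: 20 μL + 480 μL = 500 μL total → factor 500/20 = 25
Step 6: 25-fold → factor 25
Overall dilution factor = 4 × 2 × 12.5 × 16 × 25 × 25 = 1 × 10^6
Final = 5.00 mg/mL / 1 × 10^6 = 5.000 × 10^-6 mg/mL = 5.00 ng/mL

5.00 ng/mL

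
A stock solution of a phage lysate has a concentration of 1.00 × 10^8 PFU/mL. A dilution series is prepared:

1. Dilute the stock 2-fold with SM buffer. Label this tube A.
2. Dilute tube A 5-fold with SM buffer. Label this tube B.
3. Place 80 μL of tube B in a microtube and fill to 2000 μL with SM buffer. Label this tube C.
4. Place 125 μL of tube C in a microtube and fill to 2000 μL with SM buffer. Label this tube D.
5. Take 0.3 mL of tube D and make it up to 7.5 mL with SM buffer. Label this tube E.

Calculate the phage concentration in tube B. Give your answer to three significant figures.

1.00 × 10^7 PFU/mL

Step 1: 2-fold → factor 2
Step 2: 5-fold → factor 5
Dilution factor through tube B = 2 × 5 = 10
[tube B] = 1.00 × 10^8 PFU/mL / 10 = 1.00 × 10^7 PFU/mL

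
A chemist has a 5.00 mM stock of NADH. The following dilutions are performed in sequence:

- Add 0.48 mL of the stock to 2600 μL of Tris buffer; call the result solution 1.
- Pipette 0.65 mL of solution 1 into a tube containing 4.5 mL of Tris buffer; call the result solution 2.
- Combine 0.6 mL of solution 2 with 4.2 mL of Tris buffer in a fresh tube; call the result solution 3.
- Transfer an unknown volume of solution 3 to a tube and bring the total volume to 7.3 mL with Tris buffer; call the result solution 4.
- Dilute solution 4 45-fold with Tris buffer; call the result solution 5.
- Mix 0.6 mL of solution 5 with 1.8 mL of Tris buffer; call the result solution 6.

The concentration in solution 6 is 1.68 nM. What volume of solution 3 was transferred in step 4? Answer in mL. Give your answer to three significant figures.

Step 1: 0.48 mL + 2600 μL = 3.08 mL total → factor 3.08/0.48 = 6.4167
Step 2: 0.65 mL + 4.5 mL = 5.15 mL total → factor 5.15/0.65 = 7.9231
Step 3: 0.6 mL + 4.2 mL = 4.8 mL total → factor 4.8/0.6 = 8
Step 4: v brought to 7.3 mL → factor = 7.3 mL/v
Step 5: 45-fold → factor 45
Step 6: 0.6 mL + 1.8 mL = 2.4 mL total → factor 2.4/0.6 = 4
Product of known-step factors = 73209
Overall factor = 5.00 mM / (1.68 nM) = 2.9762 × 10^6
Step-4 factor = 2.9762 × 10^6 / 73209 = 40.653
v = 7.3 mL / 40.653 = 0.180 mL

0.180 mL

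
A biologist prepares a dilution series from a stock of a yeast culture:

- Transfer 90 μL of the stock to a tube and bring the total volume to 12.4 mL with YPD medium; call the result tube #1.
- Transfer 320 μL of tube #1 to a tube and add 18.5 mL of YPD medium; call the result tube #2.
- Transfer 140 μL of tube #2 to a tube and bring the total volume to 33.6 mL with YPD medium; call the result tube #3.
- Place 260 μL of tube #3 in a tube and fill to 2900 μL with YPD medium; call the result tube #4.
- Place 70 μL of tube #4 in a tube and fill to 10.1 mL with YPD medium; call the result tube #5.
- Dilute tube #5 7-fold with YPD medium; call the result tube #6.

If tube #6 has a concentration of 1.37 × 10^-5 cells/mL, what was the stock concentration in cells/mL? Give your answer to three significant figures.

Step 1: 90 μL brought to 12.4 mL → factor 12400/90 = 137.78
Step 2: 320 μL + 18.5 mL = 18820 μL total → factor 18820/320 = 58.812
Step 3: 140 μL brought to 33.6 mL → factor 33600/140 = 240
Step 4: 260 μL brought to 2900 μL → factor 2900/260 = 11.154
Step 5: 70 μL brought to 10.1 mL → factor 10100/70 = 144.29
Step 6: 7-fold → factor 7
Overall dilution factor = 137.78 × 58.812 × 240 × 11.154 × 144.29 × 7 = 2.1908 × 10^10
Stock = 1.37 × 10^-5 cells/mL × 2.1908 × 10^10 = 3.00 × 10^5 cells/mL

3.00 × 10^5 cells/mL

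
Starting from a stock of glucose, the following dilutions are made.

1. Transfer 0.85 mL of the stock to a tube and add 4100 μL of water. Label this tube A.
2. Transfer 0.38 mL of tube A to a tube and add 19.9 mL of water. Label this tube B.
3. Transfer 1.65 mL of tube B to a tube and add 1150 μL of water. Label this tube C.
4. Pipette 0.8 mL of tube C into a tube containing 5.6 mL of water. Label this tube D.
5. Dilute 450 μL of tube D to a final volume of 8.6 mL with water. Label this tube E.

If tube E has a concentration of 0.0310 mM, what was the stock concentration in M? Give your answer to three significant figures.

Step 1: 0.85 mL + 4100 μL = 4.95 mL total → factor 4.95/0.85 = 5.8235
Step 2: 0.38 mL + 19.9 mL = 20.28 mL total → factor 20.28/0.38 = 53.368
Step 3: 1.65 mL + 1150 μL = 2.8 mL total → factor 2.8/1.65 = 1.697
Step 4: 0.8 mL + 5.6 mL = 6.4 mL total → factor 6.4/0.8 = 8
Step 5: 450 μL brought to 8.6 mL → factor 8600/450 = 19.111
Overall dilution factor = 5.8235 × 53.368 × 1.697 × 8 × 19.111 = 80634
Stock = 0.0310 mM × 80634 = 2500 mM = 2.50 M

2.50 M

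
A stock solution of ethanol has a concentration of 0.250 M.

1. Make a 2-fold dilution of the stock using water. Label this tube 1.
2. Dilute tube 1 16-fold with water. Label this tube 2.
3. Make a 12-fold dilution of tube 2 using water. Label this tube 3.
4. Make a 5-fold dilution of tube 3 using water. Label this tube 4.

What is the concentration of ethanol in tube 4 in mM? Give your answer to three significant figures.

0.130 mM

Step 1: 2-fold → factor 2
Step 2: 16-fold → factor 16
Step 3: 12-fold → factor 12
Step 4: 5-fold → factor 5
Overall dilution factor = 2 × 16 × 12 × 5 = 1920
Final = 0.250 M / 1920 = 0.0001302 M = 0.130 mM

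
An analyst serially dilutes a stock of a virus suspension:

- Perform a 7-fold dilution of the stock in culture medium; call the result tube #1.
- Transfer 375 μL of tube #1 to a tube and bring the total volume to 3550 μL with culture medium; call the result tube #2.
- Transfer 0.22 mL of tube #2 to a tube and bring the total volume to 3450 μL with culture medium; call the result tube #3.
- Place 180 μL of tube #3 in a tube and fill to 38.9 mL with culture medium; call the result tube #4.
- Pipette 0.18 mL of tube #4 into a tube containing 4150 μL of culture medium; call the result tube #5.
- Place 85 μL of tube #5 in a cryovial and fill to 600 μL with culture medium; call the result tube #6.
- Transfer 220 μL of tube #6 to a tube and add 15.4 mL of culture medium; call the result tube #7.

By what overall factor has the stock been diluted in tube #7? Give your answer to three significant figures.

2.71 × 10^9

Step 1: 7-fold → factor 7
Step 2: 375 μL brought to 3550 μL → factor 3550/375 = 9.4667
Step 3: 0.22 mL brought to 3450 μL → factor 3.45/0.22 = 15.682
Step 4: 180 μL brought to 38.9 mL → factor 38900/180 = 216.11
Step 5: 0.18 mL + 4150 μL = 4.33 mL total → factor 4.33/0.18 = 24.056
Step 6: 85 μL brought to 600 μL → factor 600/85 = 7.0588
Step 7: 220 μL + 15.4 mL = 15620 μL total → factor 15620/220 = 71
Overall dilution factor = 7 × 9.4667 × 15.682 × 216.11 × 24.056 × 7.0588 × 71 = 2.7075 × 10^9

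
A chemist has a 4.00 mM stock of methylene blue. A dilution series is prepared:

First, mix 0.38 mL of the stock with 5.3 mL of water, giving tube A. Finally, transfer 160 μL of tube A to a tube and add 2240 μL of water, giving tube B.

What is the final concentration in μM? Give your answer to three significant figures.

Step 1: 0.38 mL + 5.3 mL = 5.68 mL total → factor 5.68/0.38 = 14.947
Step 2: 160 μL + 2240 μL = 2400 μL total → factor 2400/160 = 15
Overall dilution factor = 14.947 × 15 = 224.21
Final = 4.00 mM / 224.21 = 0.01784 mM = 17.8 μM

17.8 μM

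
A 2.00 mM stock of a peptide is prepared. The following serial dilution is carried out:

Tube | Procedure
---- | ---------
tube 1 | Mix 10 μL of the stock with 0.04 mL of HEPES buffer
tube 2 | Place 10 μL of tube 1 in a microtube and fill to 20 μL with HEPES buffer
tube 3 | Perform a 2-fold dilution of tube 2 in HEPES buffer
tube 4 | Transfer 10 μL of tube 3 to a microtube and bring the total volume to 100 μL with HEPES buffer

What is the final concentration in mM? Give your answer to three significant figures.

Step 1: 10 μL + 0.04 mL = 50 μL total → factor 50/10 = 5
Step 2: 10 μL brought to 20 μL → factor 20/10 = 2
Step 3: 2-fold → factor 2
Step 4: 10 μL brought to 100 μL → factor 100/10 = 10
Overall dilution factor = 5 × 2 × 2 × 10 = 200
Final = 2.00 mM / 200 = 0.0100 mM

0.0100 mM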